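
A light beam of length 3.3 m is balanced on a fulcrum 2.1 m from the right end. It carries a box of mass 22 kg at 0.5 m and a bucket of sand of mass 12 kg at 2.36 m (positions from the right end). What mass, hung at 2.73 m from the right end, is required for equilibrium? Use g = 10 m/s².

m ≈ 50.9 kg

About the fulcrum (at 2.1 m from the right end):
Box: 22 × 10 = 220 N down at 0.5 m → arm 1.6 m, τ = 220 × 1.6 = 352 N·m clockwise.
Bucket of sand: 12 × 10 = 120 N down at 2.36 m → arm 0.26 m, τ = 120 × 0.26 = 31.2 N·m counterclockwise.
Net moment of known loads = 320.8 N·m clockwise.
An unknown mass m at 2.73 m has arm 0.63 m; its moment is m·g·0.63 counterclockwise.
Balancing moments: m × 10 × 0.63 = 320.8, giving m = 320.8 / (10 × 0.63) = 50.9 kg.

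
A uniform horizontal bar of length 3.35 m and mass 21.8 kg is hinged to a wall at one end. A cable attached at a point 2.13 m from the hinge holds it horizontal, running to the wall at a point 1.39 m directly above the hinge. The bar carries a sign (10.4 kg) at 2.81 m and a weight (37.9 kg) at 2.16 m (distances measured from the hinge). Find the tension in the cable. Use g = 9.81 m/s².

T ≈ 1240 N

Sum moments about the hinge (the unknown hinge reaction has zero arm there).
Beam weight: 21.8 × 9.81 = 213.9 N down at 1.675 m → arm 1.675 m, τ = 213.9 × 1.675 = 358.3 N·m clockwise.
Sign: 10.4 × 9.81 = 102 N down at 2.81 m → arm 2.81 m, τ = 102 × 2.81 = 286.6 N·m clockwise.
Weight: 37.9 × 9.81 = 371.8 N down at 2.16 m → arm 2.16 m, τ = 371.8 × 2.16 = 803.1 N·m clockwise.
Total clockwise load moment = 1448 N·m.
The cable tension T acts at 2.13 m; only its component perpendicular to the bar, T sinθ, produces torque. sinθ = h/√(h²+d²) = 1.39/√(1.39²+2.13²) = 0.5465.
For rotational equilibrium, T × 2.13 × 0.5465 = 1448, so T = 1448 / 1.164 = 1240 N.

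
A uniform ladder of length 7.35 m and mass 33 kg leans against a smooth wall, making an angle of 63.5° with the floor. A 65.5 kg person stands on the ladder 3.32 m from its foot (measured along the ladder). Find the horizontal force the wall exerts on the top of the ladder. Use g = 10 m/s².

N_wall ≈ 230 N

Sum moments about the foot of the ladder (the floor normal and friction both act there and drop out).
Ladder weight 33×10 = 330 N acts at 3.675 m along the ladder; its horizontal arm is 3.675·cos63.5° = 1.64 m → τ = 541.2 N·m clockwise.
Person: 65.5×10 = 655 N at 3.32 m → arm 1.481 m → τ = 970.1 N·m clockwise.
Wall normal N acts horizontally at the top; its moment arm is the height L sinθ = 7.35·sin63.5° = 6.578 m, counterclockwise.
Setting net torque to zero: N × 6.578 = 1511 → N = 230 N.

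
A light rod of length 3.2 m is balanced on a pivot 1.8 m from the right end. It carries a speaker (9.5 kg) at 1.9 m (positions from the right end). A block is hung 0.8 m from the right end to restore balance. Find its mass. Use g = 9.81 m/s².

Take moments about the pivot (at 1.8 m from the right end).
Speaker: 9.5 × 9.81 = 93.2 N down at 1.9 m → arm 0.1 m, τ = 93.2 × 0.1 = 9.32 N·m counterclockwise.
Net moment of known loads = 9.32 N·m counterclockwise.
An unknown mass m at 0.8 m has arm 1 m; its moment is m·g·1 clockwise.
Στ = 0 ⇒ m × 9.81 × 1 = 9.32 ⇒ m = 9.32 / (9.81 × 1) = 0.95 kg.

m ≈ 0.95 kg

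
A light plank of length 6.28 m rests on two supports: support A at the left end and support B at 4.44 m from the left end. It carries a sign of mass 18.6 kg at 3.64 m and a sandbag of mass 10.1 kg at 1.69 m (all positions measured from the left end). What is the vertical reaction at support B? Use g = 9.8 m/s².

R_B ≈ 187 N

Choose support A as the axis so its reaction then has zero moment arm.
Sign: 18.6 × 9.8 = 182.3 N down at 3.64 m → arm 3.64 m, τ = 182.3 × 3.64 = 663.6 N·m clockwise.
Sandbag: 10.1 × 9.8 = 98.98 N down at 1.69 m → arm 1.69 m, τ = 98.98 × 1.69 = 167.3 N·m clockwise.
Net load moment about support A = 830.9 N·m clockwise.
Reaction R at support B is upward at 4.44 m, arm 4.44 m → moment R × 4.44 counterclockwise.
Balancing moments: R × 4.44 = 830.9, giving R = 187 N.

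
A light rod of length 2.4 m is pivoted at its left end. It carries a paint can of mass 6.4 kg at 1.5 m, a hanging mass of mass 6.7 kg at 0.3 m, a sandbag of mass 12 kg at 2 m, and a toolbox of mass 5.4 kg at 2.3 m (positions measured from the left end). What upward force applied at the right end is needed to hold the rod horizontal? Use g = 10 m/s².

F ≈ 200 N

Choose the left end as the axis so the unknown pivot reaction has zero arm there.
Paint can: 6.4 × 10 = 64 N down at 1.5 m → arm 1.5 m, τ = 64 × 1.5 = 96 N·m clockwise.
Hanging mass: 6.7 × 10 = 67 N down at 0.3 m → arm 0.3 m, τ = 67 × 0.3 = 20.1 N·m clockwise.
Sandbag: 12 × 10 = 120 N down at 2 m → arm 2 m, τ = 120 × 2 = 240 N·m clockwise.
Toolbox: 5.4 × 10 = 54 N down at 2.3 m → arm 2.3 m, τ = 54 × 2.3 = 124.2 N·m clockwise.
Net moment of the loads = 480.3 N·m clockwise.
The upward force F acts at the right end, arm 2.4 m, giving F × 2.4 counterclockwise.
Στ = 0 ⇒ F × 2.4 = 480.3 ⇒ F = 480.3 / 2.4 = 200 N.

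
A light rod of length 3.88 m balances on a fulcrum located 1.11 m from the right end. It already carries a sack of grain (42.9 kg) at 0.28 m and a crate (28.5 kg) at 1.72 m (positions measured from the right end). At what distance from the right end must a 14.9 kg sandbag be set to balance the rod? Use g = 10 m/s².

Take moments about the fulcrum (at 1.11 m from the right end).
Sack of grain: 42.9 × 10 = 429 N down at 0.28 m → arm 0.83 m, τ = 429 × 0.83 = 356.1 N·m clockwise.
Crate: 28.5 × 10 = 285 N down at 1.72 m → arm 0.61 m, τ = 285 × 0.61 = 173.8 N·m counterclockwise.
Net moment of existing loads = 182.3 N·m clockwise.
The sandbag weighs 14.9 × 10 = 149 N and must supply an equal counterclockwise moment, so its lever arm about the fulcrum is 182.3 / 149 = 1.22 m.
That puts it at 1.11 + 1.22 = 2.33 m from the right end.

x ≈ 2.33 m from the right end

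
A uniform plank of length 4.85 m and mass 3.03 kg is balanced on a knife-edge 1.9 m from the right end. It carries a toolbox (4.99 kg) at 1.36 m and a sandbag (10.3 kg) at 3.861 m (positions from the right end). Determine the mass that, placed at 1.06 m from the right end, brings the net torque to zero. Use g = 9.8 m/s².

m ≈ 22.7 kg

Take moments about the knife-edge (at 1.9 m from the right end).
Beam weight: 3.03 × 9.8 = 29.69 N down at 2.425 m → arm 0.525 m, τ = 29.69 × 0.525 = 15.59 N·m counterclockwise.
Toolbox: 4.99 × 9.8 = 48.9 N down at 1.36 m → arm 0.54 m, τ = 48.9 × 0.54 = 26.41 N·m clockwise.
Sandbag: 10.3 × 9.8 = 100.9 N down at 3.861 m → arm 1.961 m, τ = 100.9 × 1.961 = 197.9 N·m counterclockwise.
Net moment of known loads = 187.1 N·m counterclockwise.
An unknown mass m at 1.06 m has arm 0.84 m; its moment is m·g·0.84 clockwise.
Στ = 0 ⇒ m × 9.8 × 0.84 = 187.1 ⇒ m = 187.1 / (9.8 × 0.84) = 22.7 kg.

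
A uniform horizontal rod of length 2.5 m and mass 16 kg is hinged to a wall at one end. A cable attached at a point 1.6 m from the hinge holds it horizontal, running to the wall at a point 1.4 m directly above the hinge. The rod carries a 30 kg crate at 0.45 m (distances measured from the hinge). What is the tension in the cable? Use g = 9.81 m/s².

Take moments about the hinge.
Beam weight: 16 × 9.81 = 157 N down at 1.25 m → arm 1.25 m, τ = 157 × 1.25 = 196.2 N·m clockwise.
Crate: 30 × 9.81 = 294.3 N down at 0.45 m → arm 0.45 m, τ = 294.3 × 0.45 = 132.4 N·m clockwise.
Total clockwise load moment = 328.6 N·m.
The cable tension T acts at 1.6 m; only its component perpendicular to the rod, T sinθ, produces torque. sinθ = h/√(h²+d²) = 1.4/√(1.4²+1.6²) = 0.6585.
Στ = 0 ⇒ T × 1.6 × 0.6585 = 328.6 ⇒ T = 328.6 / 1.054 = 312 N.

T ≈ 312 N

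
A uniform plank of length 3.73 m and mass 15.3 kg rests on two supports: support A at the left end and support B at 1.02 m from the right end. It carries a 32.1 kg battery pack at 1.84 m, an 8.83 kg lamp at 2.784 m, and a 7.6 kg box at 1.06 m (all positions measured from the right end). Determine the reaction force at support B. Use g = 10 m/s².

R_B ≈ 435 N

About support A:
Beam weight: 15.3 × 10 = 153 N down at 1.865 m → arm 1.865 m, τ = 153 × 1.865 = 285.3 N·m clockwise.
Battery pack: 32.1 × 10 = 321 N down at 1.84 m → arm 1.89 m, τ = 321 × 1.89 = 606.7 N·m clockwise.
Lamp: 8.83 × 10 = 88.3 N down at 2.784 m → arm 0.946 m, τ = 88.3 × 0.946 = 83.53 N·m clockwise.
Box: 7.6 × 10 = 76 N down at 1.06 m → arm 2.67 m, τ = 76 × 2.67 = 202.9 N·m clockwise.
Net load moment about support A = 1178 N·m clockwise.
Reaction R at support B is upward at 1.02 m, arm 2.71 m → moment R × 2.71 counterclockwise.
Setting net torque to zero: R × 2.71 = 1178 → R = 435 N.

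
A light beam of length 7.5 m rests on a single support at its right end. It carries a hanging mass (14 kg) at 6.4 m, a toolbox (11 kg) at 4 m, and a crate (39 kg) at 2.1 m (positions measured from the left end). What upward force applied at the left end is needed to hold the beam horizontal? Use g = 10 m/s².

F ≈ 353 N

Taking torques about the right end:
Hanging mass: 14 × 10 = 140 N down at 6.4 m → arm 1.1 m, τ = 140 × 1.1 = 154 N·m counterclockwise.
Toolbox: 11 × 10 = 110 N down at 4 m → arm 3.5 m, τ = 110 × 3.5 = 385 N·m counterclockwise.
Crate: 39 × 10 = 390 N down at 2.1 m → arm 5.4 m, τ = 390 × 5.4 = 2106 N·m counterclockwise.
Net moment of the loads = 2645 N·m counterclockwise.
The upward force F acts at the left end, arm 7.5 m, giving F × 7.5 clockwise.
Στ = 0 ⇒ F × 7.5 = 2645 ⇒ F = 2645 / 7.5 = 353 N.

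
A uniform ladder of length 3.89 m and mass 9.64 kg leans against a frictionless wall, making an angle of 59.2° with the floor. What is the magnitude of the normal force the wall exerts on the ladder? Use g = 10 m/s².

N_wall ≈ 28.7 N

Take moments about the foot of the ladder.
Ladder weight 9.64×10 = 96.4 N acts at 1.945 m along the ladder; its horizontal arm is 1.945·cos59.2° = 0.9959 m → τ = 96 N·m clockwise.
Wall normal N acts horizontally at the top; its moment arm is the height L sinθ = 3.89·sin59.2° = 3.341 m, counterclockwise.
Setting net torque to zero: N × 3.341 = 96 → N = 28.7 N.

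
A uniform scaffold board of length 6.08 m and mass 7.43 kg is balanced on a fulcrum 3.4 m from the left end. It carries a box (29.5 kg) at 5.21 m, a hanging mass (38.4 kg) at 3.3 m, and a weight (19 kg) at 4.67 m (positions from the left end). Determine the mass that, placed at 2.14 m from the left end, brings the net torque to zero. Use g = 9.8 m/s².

m ≈ 56.4 kg

About the fulcrum (at 3.4 m from the left end):
Beam weight: 7.43 × 9.8 = 72.81 N down at 3.04 m → arm 0.36 m, τ = 72.81 × 0.36 = 26.21 N·m counterclockwise.
Box: 29.5 × 9.8 = 289.1 N down at 5.21 m → arm 1.81 m, τ = 289.1 × 1.81 = 523.3 N·m clockwise.
Hanging mass: 38.4 × 9.8 = 376.3 N down at 3.3 m → arm 0.1 m, τ = 376.3 × 0.1 = 37.63 N·m counterclockwise.
Weight: 19 × 9.8 = 186.2 N down at 4.67 m → arm 1.27 m, τ = 186.2 × 1.27 = 236.5 N·m clockwise.
Net moment of known loads = 696 N·m clockwise.
An unknown mass m at 2.14 m has arm 1.26 m; its moment is m·g·1.26 counterclockwise.
Setting net torque to zero: m × 9.8 × 1.26 = 696 → m = 696 / (9.8 × 1.26) = 56.4 kg.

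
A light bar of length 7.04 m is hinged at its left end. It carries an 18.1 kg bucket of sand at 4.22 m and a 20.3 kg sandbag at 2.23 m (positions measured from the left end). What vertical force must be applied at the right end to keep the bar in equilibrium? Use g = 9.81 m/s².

Sum moments about the left end (the unknown pivot reaction has zero arm there).
Bucket of sand: 18.1 × 9.81 = 177.6 N down at 4.22 m → arm 4.22 m, τ = 177.6 × 4.22 = 749.5 N·m clockwise.
Sandbag: 20.3 × 9.81 = 199.1 N down at 2.23 m → arm 2.23 m, τ = 199.1 × 2.23 = 444 N·m clockwise.
Net moment of the loads = 1194 N·m clockwise.
The upward force F acts at the right end, arm 7.04 m, giving F × 7.04 counterclockwise.
Balancing moments: F × 7.04 = 1194, giving F = 1194 / 7.04 = 170 N.

F ≈ 170 N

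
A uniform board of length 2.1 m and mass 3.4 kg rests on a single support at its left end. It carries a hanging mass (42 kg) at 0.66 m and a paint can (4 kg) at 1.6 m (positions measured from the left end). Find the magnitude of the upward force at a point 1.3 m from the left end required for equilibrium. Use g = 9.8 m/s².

Sum moments about the left end (the unknown pivot reaction has zero arm there).
Beam weight: 3.4 × 9.8 = 33.32 N down at 1.05 m → arm 1.05 m, τ = 33.32 × 1.05 = 34.99 N·m clockwise.
Hanging mass: 42 × 9.8 = 411.6 N down at 0.66 m → arm 0.66 m, τ = 411.6 × 0.66 = 271.7 N·m clockwise.
Paint can: 4 × 9.8 = 39.2 N down at 1.6 m → arm 1.6 m, τ = 39.2 × 1.6 = 62.72 N·m clockwise.
Net moment of the loads = 369.4 N·m clockwise.
The upward force F acts at a point 1.3 m from the left end, arm 1.3 m, giving F × 1.3 counterclockwise.
Στ = 0 ⇒ F × 1.3 = 369.4 ⇒ F = 369.4 / 1.3 = 284 N.

F ≈ 284 N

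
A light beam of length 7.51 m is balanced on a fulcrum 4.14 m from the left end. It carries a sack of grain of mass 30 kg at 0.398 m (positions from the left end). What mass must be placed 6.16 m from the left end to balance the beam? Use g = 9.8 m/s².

m ≈ 55.6 kg

Choose the fulcrum (at 4.14 m from the left end) as the axis so the support reaction has zero arm there.
Sack of grain: 30 × 9.8 = 294 N down at 0.398 m → arm 3.742 m, τ = 294 × 3.742 = 1100 N·m counterclockwise.
Net moment of known loads = 1100 N·m counterclockwise.
An unknown mass m at 6.16 m has arm 2.02 m; its moment is m·g·2.02 clockwise.
Στ = 0 ⇒ m × 9.8 × 2.02 = 1100 ⇒ m = 1100 / (9.8 × 2.02) = 55.6 kg.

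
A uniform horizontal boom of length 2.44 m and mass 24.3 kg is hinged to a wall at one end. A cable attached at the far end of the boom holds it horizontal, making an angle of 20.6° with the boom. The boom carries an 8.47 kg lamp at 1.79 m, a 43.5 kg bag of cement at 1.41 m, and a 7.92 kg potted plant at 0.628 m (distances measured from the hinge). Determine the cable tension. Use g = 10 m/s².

Sum moments about the hinge (the unknown hinge reaction has zero arm there).
Beam weight: 24.3 × 10 = 243 N down at 1.22 m → arm 1.22 m, τ = 243 × 1.22 = 296.5 N·m clockwise.
Lamp: 8.47 × 10 = 84.7 N down at 1.79 m → arm 1.79 m, τ = 84.7 × 1.79 = 151.6 N·m clockwise.
Bag of cement: 43.5 × 10 = 435 N down at 1.41 m → arm 1.41 m, τ = 435 × 1.41 = 613.3 N·m clockwise.
Potted plant: 7.92 × 10 = 79.2 N down at 0.628 m → arm 0.628 m, τ = 79.2 × 0.628 = 49.74 N·m clockwise.
Total clockwise load moment = 1111 N·m.
The cable tension T acts at 2.44 m; only its component perpendicular to the boom, T sinθ, produces torque. sin 20.6° = 0.3518.
Balancing moments: T × 2.44 × 0.3518 = 1111, giving T = 1111 / 0.8584 = 1290 N.

T ≈ 1290 N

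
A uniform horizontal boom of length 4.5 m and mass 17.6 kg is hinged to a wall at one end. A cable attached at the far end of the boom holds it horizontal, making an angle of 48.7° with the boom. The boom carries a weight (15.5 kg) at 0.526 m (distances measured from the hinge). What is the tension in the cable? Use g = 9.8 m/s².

T ≈ 138 N

Sum moments about the hinge (the unknown hinge reaction has zero arm there).
Beam weight: 17.6 × 9.8 = 172.5 N down at 2.25 m → arm 2.25 m, τ = 172.5 × 2.25 = 388.1 N·m clockwise.
Weight: 15.5 × 9.8 = 151.9 N down at 0.526 m → arm 0.526 m, τ = 151.9 × 0.526 = 79.9 N·m clockwise.
Total clockwise load moment = 468 N·m.
The cable tension T acts at 4.5 m; only its component perpendicular to the boom, T sinθ, produces torque. sin 48.7° = 0.7513.
Στ = 0 ⇒ T × 4.5 × 0.7513 = 468 ⇒ T = 468 / 3.381 = 138 N.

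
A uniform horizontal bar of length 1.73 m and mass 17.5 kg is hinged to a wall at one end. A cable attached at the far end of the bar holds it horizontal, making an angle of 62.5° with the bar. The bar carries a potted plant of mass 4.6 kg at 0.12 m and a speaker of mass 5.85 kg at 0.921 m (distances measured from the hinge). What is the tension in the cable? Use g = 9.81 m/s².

Taking torques about the hinge:
Beam weight: 17.5 × 9.81 = 171.7 N down at 0.865 m → arm 0.865 m, τ = 171.7 × 0.865 = 148.5 N·m clockwise.
Potted plant: 4.6 × 9.81 = 45.13 N down at 0.12 m → arm 0.12 m, τ = 45.13 × 0.12 = 5.416 N·m clockwise.
Speaker: 5.85 × 9.81 = 57.39 N down at 0.921 m → arm 0.921 m, τ = 57.39 × 0.921 = 52.86 N·m clockwise.
Total clockwise load moment = 206.8 N·m.
The cable tension T acts at 1.73 m; only its component perpendicular to the bar, T sinθ, produces torque. sin 62.5° = 0.887.
For rotational equilibrium, T × 1.73 × 0.887 = 206.8, so T = 206.8 / 1.535 = 135 N.

T ≈ 135 N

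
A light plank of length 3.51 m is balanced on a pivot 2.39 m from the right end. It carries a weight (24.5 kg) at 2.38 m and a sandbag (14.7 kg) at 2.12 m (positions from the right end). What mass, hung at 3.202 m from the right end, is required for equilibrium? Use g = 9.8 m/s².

Taking torques about the pivot (at 2.39 m from the right end):
Weight: 24.5 × 9.8 = 240.1 N down at 2.38 m → arm 0.01 m, τ = 240.1 × 0.01 = 2.401 N·m clockwise.
Sandbag: 14.7 × 9.8 = 144.1 N down at 2.12 m → arm 0.27 m, τ = 144.1 × 0.27 = 38.91 N·m clockwise.
Net moment of known loads = 41.31 N·m clockwise.
An unknown mass m at 3.202 m has arm 0.812 m; its moment is m·g·0.812 counterclockwise.
Setting net torque to zero: m × 9.8 × 0.812 = 41.31 → m = 41.31 / (9.8 × 0.812) = 5.19 kg.

m ≈ 5.19 kg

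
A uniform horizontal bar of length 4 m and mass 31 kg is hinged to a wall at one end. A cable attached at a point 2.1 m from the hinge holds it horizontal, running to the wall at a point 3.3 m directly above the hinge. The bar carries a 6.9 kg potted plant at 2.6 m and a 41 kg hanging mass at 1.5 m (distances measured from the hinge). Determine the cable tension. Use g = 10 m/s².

Taking torques about the hinge:
Beam weight: 31 × 10 = 310 N down at 2 m → arm 2 m, τ = 310 × 2 = 620 N·m clockwise.
Potted plant: 6.9 × 10 = 69 N down at 2.6 m → arm 2.6 m, τ = 69 × 2.6 = 179.4 N·m clockwise.
Hanging mass: 41 × 10 = 410 N down at 1.5 m → arm 1.5 m, τ = 410 × 1.5 = 615 N·m clockwise.
Total clockwise load moment = 1414 N·m.
The cable tension T acts at 2.1 m; only its component perpendicular to the bar, T sinθ, produces torque. sinθ = h/√(h²+d²) = 3.3/√(3.3²+2.1²) = 0.8437.
Setting net torque to zero: T × 2.1 × 0.8437 = 1414 → T = 1414 / 1.772 = 798 N.

T ≈ 798 N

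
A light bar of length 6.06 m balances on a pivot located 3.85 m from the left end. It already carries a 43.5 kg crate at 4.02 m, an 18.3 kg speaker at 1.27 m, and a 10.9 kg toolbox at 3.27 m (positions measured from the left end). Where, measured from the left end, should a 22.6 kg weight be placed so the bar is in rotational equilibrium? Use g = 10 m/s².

Sum moments about the pivot (at 3.85 m from the left end) (the support reaction has zero arm there).
Crate: 43.5 × 10 = 435 N down at 4.02 m → arm 0.17 m, τ = 435 × 0.17 = 73.95 N·m clockwise.
Speaker: 18.3 × 10 = 183 N down at 1.27 m → arm 2.58 m, τ = 183 × 2.58 = 472.1 N·m counterclockwise.
Toolbox: 10.9 × 10 = 109 N down at 3.27 m → arm 0.58 m, τ = 109 × 0.58 = 63.22 N·m counterclockwise.
Net moment of existing loads = 461.4 N·m counterclockwise.
The weight weighs 22.6 × 10 = 226 N and must supply an equal clockwise moment, so its lever arm about the pivot is 461.4 / 226 = 2.04 m.
That puts it at 3.85 + 2.04 = 5.89 m from the left end.

x ≈ 5.89 m from the left end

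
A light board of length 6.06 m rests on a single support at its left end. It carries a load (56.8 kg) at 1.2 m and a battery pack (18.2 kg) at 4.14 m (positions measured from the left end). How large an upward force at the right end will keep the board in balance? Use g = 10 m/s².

F ≈ 237 N

Choose the left end as the axis so the unknown pivot reaction has zero arm there.
Load: 56.8 × 10 = 568 N down at 1.2 m → arm 1.2 m, τ = 568 × 1.2 = 681.6 N·m clockwise.
Battery pack: 18.2 × 10 = 182 N down at 4.14 m → arm 4.14 m, τ = 182 × 4.14 = 753.5 N·m clockwise.
Net moment of the loads = 1435 N·m clockwise.
The upward force F acts at the right end, arm 6.06 m, giving F × 6.06 counterclockwise.
Στ = 0 ⇒ F × 6.06 = 1435 ⇒ F = 1435 / 6.06 = 237 N.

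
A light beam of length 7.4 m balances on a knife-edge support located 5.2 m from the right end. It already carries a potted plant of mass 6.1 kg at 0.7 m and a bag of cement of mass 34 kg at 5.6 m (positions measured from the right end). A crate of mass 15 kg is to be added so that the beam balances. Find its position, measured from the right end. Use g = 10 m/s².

About the knife-edge support (at 5.2 m from the right end):
Potted plant: 6.1 × 10 = 61 N down at 0.7 m → arm 4.5 m, τ = 61 × 4.5 = 274.5 N·m clockwise.
Bag of cement: 34 × 10 = 340 N down at 5.6 m → arm 0.4 m, τ = 340 × 0.4 = 136 N·m counterclockwise.
Net moment of existing loads = 138.5 N·m clockwise.
The crate weighs 15 × 10 = 150 N and must supply an equal counterclockwise moment, so its lever arm about the knife-edge support is 138.5 / 150 = 0.923 m.
That puts it at 5.2 + 0.923 = 6.12 m from the right end.

x ≈ 6.12 m from the right end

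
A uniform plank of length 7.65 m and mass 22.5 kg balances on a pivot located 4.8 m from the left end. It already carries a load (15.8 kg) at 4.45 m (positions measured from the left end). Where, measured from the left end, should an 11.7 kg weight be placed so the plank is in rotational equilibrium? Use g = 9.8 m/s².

About the pivot (at 4.8 m from the left end):
Beam weight: 22.5 × 9.8 = 220.5 N down at 3.825 m → arm 0.975 m, τ = 220.5 × 0.975 = 215 N·m counterclockwise.
Load: 15.8 × 9.8 = 154.8 N down at 4.45 m → arm 0.35 m, τ = 154.8 × 0.35 = 54.18 N·m counterclockwise.
Net moment of existing loads = 269.2 N·m counterclockwise.
The weight weighs 11.7 × 9.8 = 114.7 N and must supply an equal clockwise moment, so its lever arm about the pivot is 269.2 / 114.7 = 2.35 m.
That puts it at 4.8 + 2.35 = 7.15 m from the left end.

x ≈ 7.15 m from the left end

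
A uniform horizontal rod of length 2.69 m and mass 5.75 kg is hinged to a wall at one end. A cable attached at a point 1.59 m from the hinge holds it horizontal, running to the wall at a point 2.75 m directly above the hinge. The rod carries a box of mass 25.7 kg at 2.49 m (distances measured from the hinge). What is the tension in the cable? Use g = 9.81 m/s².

T ≈ 511 N

Choose the hinge as the axis so the unknown hinge reaction has zero arm there.
Beam weight: 5.75 × 9.81 = 56.41 N down at 1.345 m → arm 1.345 m, τ = 56.41 × 1.345 = 75.87 N·m clockwise.
Box: 25.7 × 9.81 = 252.1 N down at 2.49 m → arm 2.49 m, τ = 252.1 × 2.49 = 627.7 N·m clockwise.
Total clockwise load moment = 703.6 N·m.
The cable tension T acts at 1.59 m; only its component perpendicular to the rod, T sinθ, produces torque. sinθ = h/√(h²+d²) = 2.75/√(2.75²+1.59²) = 0.8657.
Στ = 0 ⇒ T × 1.59 × 0.8657 = 703.6 ⇒ T = 703.6 / 1.376 = 511 N.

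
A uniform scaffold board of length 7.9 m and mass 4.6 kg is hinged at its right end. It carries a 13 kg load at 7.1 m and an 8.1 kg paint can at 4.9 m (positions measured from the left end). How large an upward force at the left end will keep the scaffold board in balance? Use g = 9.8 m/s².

Sum moments about the right end (the unknown pivot reaction has zero arm there).
Beam weight: 4.6 × 9.8 = 45.08 N down at 3.95 m → arm 3.95 m, τ = 45.08 × 3.95 = 178.1 N·m counterclockwise.
Load: 13 × 9.8 = 127.4 N down at 7.1 m → arm 0.8 m, τ = 127.4 × 0.8 = 101.9 N·m counterclockwise.
Paint can: 8.1 × 9.8 = 79.38 N down at 4.9 m → arm 3 m, τ = 79.38 × 3 = 238.1 N·m counterclockwise.
Net moment of the loads = 518.1 N·m counterclockwise.
The upward force F acts at the left end, arm 7.9 m, giving F × 7.9 clockwise.
Balancing moments: F × 7.9 = 518.1, giving F = 518.1 / 7.9 = 65.6 N.

F ≈ 65.6 N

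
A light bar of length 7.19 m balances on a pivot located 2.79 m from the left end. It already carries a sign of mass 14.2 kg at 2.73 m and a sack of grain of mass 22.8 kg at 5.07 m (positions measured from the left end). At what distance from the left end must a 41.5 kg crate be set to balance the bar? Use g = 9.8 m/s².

x ≈ 1.56 m from the left end

About the pivot (at 2.79 m from the left end):
Sign: 14.2 × 9.8 = 139.2 N down at 2.73 m → arm 0.06 m, τ = 139.2 × 0.06 = 8.352 N·m counterclockwise.
Sack of grain: 22.8 × 9.8 = 223.4 N down at 5.07 m → arm 2.28 m, τ = 223.4 × 2.28 = 509.4 N·m clockwise.
Net moment of existing loads = 501 N·m clockwise.
The crate weighs 41.5 × 9.8 = 406.7 N and must supply an equal counterclockwise moment, so its lever arm about the pivot is 501 / 406.7 = 1.23 m.
That puts it at 2.79 − 1.23 = 1.56 m from the left end.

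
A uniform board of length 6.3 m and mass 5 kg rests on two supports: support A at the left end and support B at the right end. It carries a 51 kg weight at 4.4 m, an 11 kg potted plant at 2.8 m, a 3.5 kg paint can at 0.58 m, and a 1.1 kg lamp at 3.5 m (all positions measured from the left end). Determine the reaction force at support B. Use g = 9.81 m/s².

R_B ≈ 431 N

Taking torques about support A:
Beam weight: 5 × 9.81 = 49.05 N down at 3.15 m → arm 3.15 m, τ = 49.05 × 3.15 = 154.5 N·m clockwise.
Weight: 51 × 9.81 = 500.3 N down at 4.4 m → arm 4.4 m, τ = 500.3 × 4.4 = 2201 N·m clockwise.
Potted plant: 11 × 9.81 = 107.9 N down at 2.8 m → arm 2.8 m, τ = 107.9 × 2.8 = 302.1 N·m clockwise.
Paint can: 3.5 × 9.81 = 34.34 N down at 0.58 m → arm 0.58 m, τ = 34.34 × 0.58 = 19.92 N·m clockwise.
Lamp: 1.1 × 9.81 = 10.79 N down at 3.5 m → arm 3.5 m, τ = 10.79 × 3.5 = 37.77 N·m clockwise.
Net load moment about support A = 2715 N·m clockwise.
Reaction R at support B is upward at 6.3 m, arm 6.3 m → moment R × 6.3 counterclockwise.
For rotational equilibrium, R × 6.3 = 2715, so R = 431 N.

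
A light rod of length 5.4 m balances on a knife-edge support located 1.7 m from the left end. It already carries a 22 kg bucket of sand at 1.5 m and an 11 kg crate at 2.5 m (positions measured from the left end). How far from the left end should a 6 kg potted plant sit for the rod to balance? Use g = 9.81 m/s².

Sum moments about the knife-edge support (at 1.7 m from the left end) (the support reaction has zero arm there).
Bucket of sand: 22 × 9.81 = 215.8 N down at 1.5 m → arm 0.2 m, τ = 215.8 × 0.2 = 43.16 N·m counterclockwise.
Crate: 11 × 9.81 = 107.9 N down at 2.5 m → arm 0.8 m, τ = 107.9 × 0.8 = 86.32 N·m clockwise.
Net moment of existing loads = 43.16 N·m clockwise.
The potted plant weighs 6 × 9.81 = 58.86 N and must supply an equal counterclockwise moment, so its lever arm about the knife-edge support is 43.16 / 58.86 = 0.733 m.
That puts it at 1.7 − 0.733 = 0.967 m from the left end.

x ≈ 0.967 m from the left end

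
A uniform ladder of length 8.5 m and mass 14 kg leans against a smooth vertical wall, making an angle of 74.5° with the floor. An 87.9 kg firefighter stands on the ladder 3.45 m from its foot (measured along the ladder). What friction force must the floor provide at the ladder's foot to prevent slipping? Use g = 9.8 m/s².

f ≈ 116 N

Choose the foot of the ladder as the axis so the floor normal and friction both act there and drop out.
Ladder weight 14×9.8 = 137.2 N acts at 4.25 m along the ladder; its horizontal arm is 4.25·cos74.5° = 1.136 m → τ = 155.9 N·m clockwise.
Firefighter: 87.9×9.8 = 861.4 N at 3.45 m → arm 0.922 m → τ = 794.2 N·m clockwise.
Wall normal N acts horizontally at the top; its moment arm is the height L sinθ = 8.5·sin74.5° = 8.191 m, counterclockwise.
Balancing moments: N × 8.191 = 950.1, giving N = 116 N.
ΣFx = 0: friction at the foot balances the wall's push, so f = N_wall = 116 N.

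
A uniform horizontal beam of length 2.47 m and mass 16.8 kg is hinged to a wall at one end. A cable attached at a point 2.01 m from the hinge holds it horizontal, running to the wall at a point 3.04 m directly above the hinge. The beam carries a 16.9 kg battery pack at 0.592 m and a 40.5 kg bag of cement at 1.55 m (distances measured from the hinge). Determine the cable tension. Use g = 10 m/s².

T ≈ 558 N

Take moments about the hinge.
Beam weight: 16.8 × 10 = 168 N down at 1.235 m → arm 1.235 m, τ = 168 × 1.235 = 207.5 N·m clockwise.
Battery pack: 16.9 × 10 = 169 N down at 0.592 m → arm 0.592 m, τ = 169 × 0.592 = 100 N·m clockwise.
Bag of cement: 40.5 × 10 = 405 N down at 1.55 m → arm 1.55 m, τ = 405 × 1.55 = 627.8 N·m clockwise.
Total clockwise load moment = 935.3 N·m.
The cable tension T acts at 2.01 m; only its component perpendicular to the beam, T sinθ, produces torque. sinθ = h/√(h²+d²) = 3.04/√(3.04²+2.01²) = 0.8342.
Balancing moments: T × 2.01 × 0.8342 = 935.3, giving T = 935.3 / 1.677 = 558 N.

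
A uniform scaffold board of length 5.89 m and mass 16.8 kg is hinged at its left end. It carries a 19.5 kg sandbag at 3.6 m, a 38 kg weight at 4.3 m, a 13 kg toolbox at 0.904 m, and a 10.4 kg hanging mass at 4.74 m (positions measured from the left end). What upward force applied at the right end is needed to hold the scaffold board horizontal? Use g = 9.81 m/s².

F ≈ 573 N

Taking torques about the left end:
Beam weight: 16.8 × 9.81 = 164.8 N down at 2.945 m → arm 2.945 m, τ = 164.8 × 2.945 = 485.3 N·m clockwise.
Sandbag: 19.5 × 9.81 = 191.3 N down at 3.6 m → arm 3.6 m, τ = 191.3 × 3.6 = 688.7 N·m clockwise.
Weight: 38 × 9.81 = 372.8 N down at 4.3 m → arm 4.3 m, τ = 372.8 × 4.3 = 1603 N·m clockwise.
Toolbox: 13 × 9.81 = 127.5 N down at 0.904 m → arm 0.904 m, τ = 127.5 × 0.904 = 115.3 N·m clockwise.
Hanging mass: 10.4 × 9.81 = 102 N down at 4.74 m → arm 4.74 m, τ = 102 × 4.74 = 483.5 N·m clockwise.
Net moment of the loads = 3376 N·m clockwise.
The upward force F acts at the right end, arm 5.89 m, giving F × 5.89 counterclockwise.
Balancing moments: F × 5.89 = 3376, giving F = 3376 / 5.89 = 573 N.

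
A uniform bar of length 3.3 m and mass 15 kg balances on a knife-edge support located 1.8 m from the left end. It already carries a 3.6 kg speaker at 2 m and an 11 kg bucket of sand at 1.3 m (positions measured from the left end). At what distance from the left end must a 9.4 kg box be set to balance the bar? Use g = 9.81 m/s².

x ≈ 2.55 m from the left end

Taking torques about the knife-edge support (at 1.8 m from the left end):
Beam weight: 15 × 9.81 = 147.2 N down at 1.65 m → arm 0.15 m, τ = 147.2 × 0.15 = 22.08 N·m counterclockwise.
Speaker: 3.6 × 9.81 = 35.32 N down at 2 m → arm 0.2 m, τ = 35.32 × 0.2 = 7.064 N·m clockwise.
Bucket of sand: 11 × 9.81 = 107.9 N down at 1.3 m → arm 0.5 m, τ = 107.9 × 0.5 = 53.95 N·m counterclockwise.
Net moment of existing loads = 68.97 N·m counterclockwise.
The box weighs 9.4 × 9.81 = 92.21 N and must supply an equal clockwise moment, so its lever arm about the knife-edge support is 68.97 / 92.21 = 0.748 m.
That puts it at 1.8 + 0.748 = 2.55 m from the left end.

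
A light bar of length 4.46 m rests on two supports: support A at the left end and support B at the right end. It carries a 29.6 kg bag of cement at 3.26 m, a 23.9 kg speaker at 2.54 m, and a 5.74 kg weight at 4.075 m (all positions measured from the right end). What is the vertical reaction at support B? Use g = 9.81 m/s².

R_B ≈ 184 N

Take moments about support A.
Bag of cement: 29.6 × 9.81 = 290.4 N down at 3.26 m → arm 1.2 m, τ = 290.4 × 1.2 = 348.5 N·m clockwise.
Speaker: 23.9 × 9.81 = 234.5 N down at 2.54 m → arm 1.92 m, τ = 234.5 × 1.92 = 450.2 N·m clockwise.
Weight: 5.74 × 9.81 = 56.31 N down at 4.075 m → arm 0.385 m, τ = 56.31 × 0.385 = 21.68 N·m clockwise.
Net load moment about support A = 820.4 N·m clockwise.
Reaction R at support B is upward at 0 m, arm 4.46 m → moment R × 4.46 counterclockwise.
Στ = 0 ⇒ R × 4.46 = 820.4 ⇒ R = 184 N.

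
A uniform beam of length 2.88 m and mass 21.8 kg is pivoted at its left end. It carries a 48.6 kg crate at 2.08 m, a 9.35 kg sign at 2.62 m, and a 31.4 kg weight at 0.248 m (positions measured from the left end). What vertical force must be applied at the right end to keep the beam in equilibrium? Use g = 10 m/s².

F ≈ 572 N

Sum moments about the left end (the unknown pivot reaction has zero arm there).
Beam weight: 21.8 × 10 = 218 N down at 1.44 m → arm 1.44 m, τ = 218 × 1.44 = 313.9 N·m clockwise.
Crate: 48.6 × 10 = 486 N down at 2.08 m → arm 2.08 m, τ = 486 × 2.08 = 1011 N·m clockwise.
Sign: 9.35 × 10 = 93.5 N down at 2.62 m → arm 2.62 m, τ = 93.5 × 2.62 = 245 N·m clockwise.
Weight: 31.4 × 10 = 314 N down at 0.248 m → arm 0.248 m, τ = 314 × 0.248 = 77.87 N·m clockwise.
Net moment of the loads = 1648 N·m clockwise.
The upward force F acts at the right end, arm 2.88 m, giving F × 2.88 counterclockwise.
Στ = 0 ⇒ F × 2.88 = 1648 ⇒ F = 1648 / 2.88 = 572 N.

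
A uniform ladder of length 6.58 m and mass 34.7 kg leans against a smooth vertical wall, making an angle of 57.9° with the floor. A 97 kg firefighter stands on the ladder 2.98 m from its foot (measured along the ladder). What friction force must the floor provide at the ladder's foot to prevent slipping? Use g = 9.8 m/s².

Sum moments about the foot of the ladder (the floor normal and friction both act there and drop out).
Ladder weight 34.7×9.8 = 340.1 N acts at 3.29 m along the ladder; its horizontal arm is 3.29·cos57.9° = 1.748 m → τ = 594.5 N·m clockwise.
Firefighter: 97×9.8 = 950.6 N at 2.98 m → arm 1.584 m → τ = 1506 N·m clockwise.
Wall normal N acts horizontally at the top; its moment arm is the height L sinθ = 6.58·sin57.9° = 5.574 m, counterclockwise.
Στ = 0 ⇒ N × 5.574 = 2100 ⇒ N = 377 N.
ΣFx = 0: friction at the foot balances the wall's push, so f = N_wall = 377 N.

f ≈ 377 N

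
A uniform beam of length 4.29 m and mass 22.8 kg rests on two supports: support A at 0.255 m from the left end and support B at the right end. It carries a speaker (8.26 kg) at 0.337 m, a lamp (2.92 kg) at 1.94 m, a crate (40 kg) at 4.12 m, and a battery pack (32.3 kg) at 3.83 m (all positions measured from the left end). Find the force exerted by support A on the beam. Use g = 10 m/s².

About support B:
Beam weight: 22.8 × 10 = 228 N down at 2.145 m → arm 2.145 m, τ = 228 × 2.145 = 489.1 N·m counterclockwise.
Speaker: 8.26 × 10 = 82.6 N down at 0.337 m → arm 3.953 m, τ = 82.6 × 3.953 = 326.5 N·m counterclockwise.
Lamp: 2.92 × 10 = 29.2 N down at 1.94 m → arm 2.35 m, τ = 29.2 × 2.35 = 68.62 N·m counterclockwise.
Crate: 40 × 10 = 400 N down at 4.12 m → arm 0.17 m, τ = 400 × 0.17 = 68 N·m counterclockwise.
Battery pack: 32.3 × 10 = 323 N down at 3.83 m → arm 0.46 m, τ = 323 × 0.46 = 148.6 N·m counterclockwise.
Net load moment about support B = 1101 N·m counterclockwise.
Reaction R at support A is upward at 0.255 m, arm 4.035 m → moment R × 4.035 clockwise.
Balancing moments: R × 4.035 = 1101, giving R = 273 N.

R_A ≈ 273 N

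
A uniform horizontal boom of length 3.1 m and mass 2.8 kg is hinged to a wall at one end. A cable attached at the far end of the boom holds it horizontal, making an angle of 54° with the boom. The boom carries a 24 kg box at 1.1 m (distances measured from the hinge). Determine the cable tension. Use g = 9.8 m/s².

T ≈ 120 N

Taking torques about the hinge:
Beam weight: 2.8 × 9.8 = 27.44 N down at 1.55 m → arm 1.55 m, τ = 27.44 × 1.55 = 42.53 N·m clockwise.
Box: 24 × 9.8 = 235.2 N down at 1.1 m → arm 1.1 m, τ = 235.2 × 1.1 = 258.7 N·m clockwise.
Total clockwise load moment = 301.2 N·m.
The cable tension T acts at 3.1 m; only its component perpendicular to the boom, T sinθ, produces torque. sin 54° = 0.809.
Στ = 0 ⇒ T × 3.1 × 0.809 = 301.2 ⇒ T = 301.2 / 2.508 = 120 N.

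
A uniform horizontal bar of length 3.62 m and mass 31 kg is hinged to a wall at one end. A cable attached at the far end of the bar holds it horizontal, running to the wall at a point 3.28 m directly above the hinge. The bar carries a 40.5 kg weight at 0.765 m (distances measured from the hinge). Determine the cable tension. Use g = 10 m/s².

T ≈ 358 N

Sum moments about the hinge (the unknown hinge reaction has zero arm there).
Beam weight: 31 × 10 = 310 N down at 1.81 m → arm 1.81 m, τ = 310 × 1.81 = 561.1 N·m clockwise.
Weight: 40.5 × 10 = 405 N down at 0.765 m → arm 0.765 m, τ = 405 × 0.765 = 309.8 N·m clockwise.
Total clockwise load moment = 870.9 N·m.
The cable tension T acts at 3.62 m; only its component perpendicular to the bar, T sinθ, produces torque. sinθ = h/√(h²+d²) = 3.28/√(3.28²+3.62²) = 0.6714.
Στ = 0 ⇒ T × 3.62 × 0.6714 = 870.9 ⇒ T = 870.9 / 2.43 = 358 N.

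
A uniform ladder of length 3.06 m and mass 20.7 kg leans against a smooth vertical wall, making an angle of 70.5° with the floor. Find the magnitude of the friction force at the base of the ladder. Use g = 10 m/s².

f ≈ 36.7 N

Take moments about the foot of the ladder.
Ladder weight 20.7×10 = 207 N acts at 1.53 m along the ladder; its horizontal arm is 1.53·cos70.5° = 0.5107 m → τ = 105.7 N·m clockwise.
Wall normal N acts horizontally at the top; its moment arm is the height L sinθ = 3.06·sin70.5° = 2.884 m, counterclockwise.
Balancing moments: N × 2.884 = 105.7, giving N = 36.7 N.
ΣFx = 0: friction at the foot balances the wall's push, so f = N_wall = 36.7 N.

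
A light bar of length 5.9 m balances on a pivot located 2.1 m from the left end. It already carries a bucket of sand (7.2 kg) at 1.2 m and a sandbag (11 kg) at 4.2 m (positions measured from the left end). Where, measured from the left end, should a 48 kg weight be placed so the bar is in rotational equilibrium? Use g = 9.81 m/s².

Sum moments about the pivot (at 2.1 m from the left end) (the support reaction has zero arm there).
Bucket of sand: 7.2 × 9.81 = 70.63 N down at 1.2 m → arm 0.9 m, τ = 70.63 × 0.9 = 63.57 N·m counterclockwise.
Sandbag: 11 × 9.81 = 107.9 N down at 4.2 m → arm 2.1 m, τ = 107.9 × 2.1 = 226.6 N·m clockwise.
Net moment of existing loads = 163 N·m clockwise.
The weight weighs 48 × 9.81 = 470.9 N and must supply an equal counterclockwise moment, so its lever arm about the pivot is 163 / 470.9 = 0.346 m.
That puts it at 2.1 − 0.346 = 1.75 m from the left end.

x ≈ 1.75 m from the left end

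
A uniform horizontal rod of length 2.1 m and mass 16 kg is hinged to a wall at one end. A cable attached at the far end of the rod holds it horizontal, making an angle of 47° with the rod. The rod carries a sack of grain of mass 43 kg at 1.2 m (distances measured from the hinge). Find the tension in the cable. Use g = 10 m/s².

Choose the hinge as the axis so the unknown hinge reaction has zero arm there.
Beam weight: 16 × 10 = 160 N down at 1.05 m → arm 1.05 m, τ = 160 × 1.05 = 168 N·m clockwise.
Sack of grain: 43 × 10 = 430 N down at 1.2 m → arm 1.2 m, τ = 430 × 1.2 = 516 N·m clockwise.
Total clockwise load moment = 684 N·m.
The cable tension T acts at 2.1 m; only its component perpendicular to the rod, T sinθ, produces torque. sin 47° = 0.7314.
Balancing moments: T × 2.1 × 0.7314 = 684, giving T = 684 / 1.536 = 445 N.

T ≈ 445 N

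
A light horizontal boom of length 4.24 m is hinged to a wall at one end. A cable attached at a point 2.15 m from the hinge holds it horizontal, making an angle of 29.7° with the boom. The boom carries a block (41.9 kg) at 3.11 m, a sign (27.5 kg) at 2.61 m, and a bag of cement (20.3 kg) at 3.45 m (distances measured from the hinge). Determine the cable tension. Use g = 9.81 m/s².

T ≈ 2510 N

Take moments about the hinge.
Block: 41.9 × 9.81 = 411 N down at 3.11 m → arm 3.11 m, τ = 411 × 3.11 = 1278 N·m clockwise.
Sign: 27.5 × 9.81 = 269.8 N down at 2.61 m → arm 2.61 m, τ = 269.8 × 2.61 = 704.2 N·m clockwise.
Bag of cement: 20.3 × 9.81 = 199.1 N down at 3.45 m → arm 3.45 m, τ = 199.1 × 3.45 = 686.9 N·m clockwise.
Total clockwise load moment = 2669 N·m.
The cable tension T acts at 2.15 m; only its component perpendicular to the boom, T sinθ, produces torque. sin 29.7° = 0.4955.
Setting net torque to zero: T × 2.15 × 0.4955 = 2669 → T = 2669 / 1.065 = 2510 N.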